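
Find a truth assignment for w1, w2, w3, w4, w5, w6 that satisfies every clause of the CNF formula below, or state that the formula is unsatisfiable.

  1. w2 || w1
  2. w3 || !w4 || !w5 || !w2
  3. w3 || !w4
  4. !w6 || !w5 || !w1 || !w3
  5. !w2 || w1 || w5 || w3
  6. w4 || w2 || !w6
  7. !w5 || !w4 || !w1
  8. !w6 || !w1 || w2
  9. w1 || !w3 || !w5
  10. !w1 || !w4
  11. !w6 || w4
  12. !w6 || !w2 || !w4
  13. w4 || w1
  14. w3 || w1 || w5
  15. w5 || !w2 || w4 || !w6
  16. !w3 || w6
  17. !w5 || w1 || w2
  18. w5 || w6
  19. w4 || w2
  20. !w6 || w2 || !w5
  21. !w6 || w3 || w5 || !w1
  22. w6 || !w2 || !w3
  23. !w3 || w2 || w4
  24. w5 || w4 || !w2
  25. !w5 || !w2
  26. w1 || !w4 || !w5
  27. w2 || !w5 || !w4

UNSATISFIABLE

Try w2 = true.
(!w5) alone gives w5 = false.
(w6) alone gives w6 = true.
(w4) alone gives w4 = true.
But (!w4) is also a unit clause — contradiction.
That branch fails; take w2 = false instead.
(w1) alone gives w1 = true.
(!w6) alone gives w6 = false.
(!w4) alone gives w4 = false.
But (w4) is also a unit clause — contradiction.
Neither w2 = true nor w2 = false works.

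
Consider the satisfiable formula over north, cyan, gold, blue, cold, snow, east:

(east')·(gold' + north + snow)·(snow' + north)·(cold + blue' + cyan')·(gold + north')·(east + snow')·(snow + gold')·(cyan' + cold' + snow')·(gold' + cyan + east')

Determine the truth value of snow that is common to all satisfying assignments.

False

Suppose snow = 1.
Unit clause (east') forces east = 0.
That conflicts with the unit clause (east).
So every satisfying assignment has snow = False.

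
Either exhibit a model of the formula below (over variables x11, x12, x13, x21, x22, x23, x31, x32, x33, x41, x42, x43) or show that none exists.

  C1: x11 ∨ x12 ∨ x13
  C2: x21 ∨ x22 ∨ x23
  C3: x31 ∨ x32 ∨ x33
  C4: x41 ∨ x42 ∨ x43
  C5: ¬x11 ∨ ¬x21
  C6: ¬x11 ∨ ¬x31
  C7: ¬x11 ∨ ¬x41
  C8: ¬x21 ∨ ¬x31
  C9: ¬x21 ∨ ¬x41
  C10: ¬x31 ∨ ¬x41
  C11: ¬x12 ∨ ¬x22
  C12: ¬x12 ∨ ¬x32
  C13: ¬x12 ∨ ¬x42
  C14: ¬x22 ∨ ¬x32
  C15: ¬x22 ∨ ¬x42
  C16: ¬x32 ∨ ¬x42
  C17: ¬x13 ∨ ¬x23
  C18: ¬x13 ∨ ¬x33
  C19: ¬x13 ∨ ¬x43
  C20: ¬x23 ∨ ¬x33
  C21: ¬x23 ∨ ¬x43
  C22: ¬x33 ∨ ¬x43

Case x11 = False:
Case x12 = True:
Unit clause (¬x22) forces x22 = False.
Unit clause (¬x32) forces x32 = False.
Unit clause (¬x42) forces x42 = False.
Case x21 = True:
Unit clause (¬x31) forces x31 = False.
Unit clause (x33) forces x33 = True.
Unit clause (¬x41) forces x41 = False.
Unit clause (x43) forces x43 = True.
But (¬x43) is also a unit clause — contradiction.
That branch fails; take x21 = False instead.
Unit clause (x23) forces x23 = True.
Unit clause (¬x13) forces x13 = False.
Unit clause (¬x33) forces x33 = False.
Unit clause (x31) forces x31 = True.
Unit clause (¬x41) forces x41 = False.
Unit clause (x43) forces x43 = True.
But (¬x43) is also a unit clause — contradiction.
Either choice for x21 ends in contradiction.
That branch fails; take x12 = False instead.
Unit clause (x13) forces x13 = True.
Unit clause (¬x23) forces x23 = False.
Unit clause (¬x33) forces x33 = False.
Unit clause (¬x43) forces x43 = False.
Case x21 = True:
Unit clause (¬x31) forces x31 = False.
Unit clause (x32) forces x32 = True.
Unit clause (¬x41) forces x41 = False.
Unit clause (x42) forces x42 = True.
But (¬x42) is also a unit clause — contradiction.
That branch fails; take x21 = False instead.
Unit clause (x22) forces x22 = True.
Unit clause (¬x32) forces x32 = False.
Unit clause (x31) forces x31 = True.
Unit clause (¬x41) forces x41 = False.
Unit clause (x42) forces x42 = True.
But (¬x42) is also a unit clause — contradiction.
Either choice for x21 ends in contradiction.
Either choice for x12 ends in contradiction.
That branch fails; take x11 = True instead.
Unit clause (¬x21) forces x21 = False.
Unit clause (¬x31) forces x31 = False.
Unit clause (¬x41) forces x41 = False.
Case x22 = True:
Unit clause (¬x12) forces x12 = False.
Unit clause (¬x32) forces x32 = False.
Unit clause (x33) forces x33 = True.
Unit clause (¬x42) forces x42 = False.
Unit clause (x43) forces x43 = True.
But (¬x43) is also a unit clause — contradiction.
That branch fails; take x22 = False instead.
Unit clause (x23) forces x23 = True.
Unit clause (¬x13) forces x13 = False.
Unit clause (¬x33) forces x33 = False.
Unit clause (x32) forces x32 = True.
Unit clause (¬x12) forces x12 = False.
Unit clause (¬x42) forces x42 = False.
Unit clause (x43) forces x43 = True.
But (¬x43) is also a unit clause — contradiction.
Either choice for x22 ends in contradiction.
Either choice for x11 ends in contradiction.

UNSATISFIABLE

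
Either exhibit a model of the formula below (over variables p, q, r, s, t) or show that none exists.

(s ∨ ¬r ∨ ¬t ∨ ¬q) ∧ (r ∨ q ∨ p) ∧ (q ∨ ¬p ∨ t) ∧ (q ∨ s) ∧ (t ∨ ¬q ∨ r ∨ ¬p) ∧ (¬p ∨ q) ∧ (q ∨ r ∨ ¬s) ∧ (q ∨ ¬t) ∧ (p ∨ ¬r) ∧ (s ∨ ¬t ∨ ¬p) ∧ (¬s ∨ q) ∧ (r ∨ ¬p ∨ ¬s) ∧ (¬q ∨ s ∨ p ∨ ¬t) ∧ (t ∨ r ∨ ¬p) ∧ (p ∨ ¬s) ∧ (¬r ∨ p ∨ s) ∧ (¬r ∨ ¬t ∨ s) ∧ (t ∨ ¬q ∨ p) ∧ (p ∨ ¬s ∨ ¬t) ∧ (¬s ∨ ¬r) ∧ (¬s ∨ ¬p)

Case q = True:
Case p = True:
(¬s) alone gives s = False.
(¬t) alone gives t = False.
(r) alone gives r = True.
All clauses are satisfied.

p=True,  q=True,  r=True,  s=False,  t=False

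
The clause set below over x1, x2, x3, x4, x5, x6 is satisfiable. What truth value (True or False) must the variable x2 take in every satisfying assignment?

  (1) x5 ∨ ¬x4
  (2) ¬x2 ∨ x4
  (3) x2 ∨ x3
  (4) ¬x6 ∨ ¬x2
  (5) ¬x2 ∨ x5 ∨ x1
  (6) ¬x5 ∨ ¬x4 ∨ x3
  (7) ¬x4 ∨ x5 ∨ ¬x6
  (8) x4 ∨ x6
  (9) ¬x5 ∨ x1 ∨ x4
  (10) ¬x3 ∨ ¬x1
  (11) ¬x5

Suppose x2 = True.
From the singleton clause (x4), x4 = True.
From the singleton clause (x5), x5 = True.
That conflicts with the unit clause (¬x5).
So every satisfying assignment has x2 = False.

False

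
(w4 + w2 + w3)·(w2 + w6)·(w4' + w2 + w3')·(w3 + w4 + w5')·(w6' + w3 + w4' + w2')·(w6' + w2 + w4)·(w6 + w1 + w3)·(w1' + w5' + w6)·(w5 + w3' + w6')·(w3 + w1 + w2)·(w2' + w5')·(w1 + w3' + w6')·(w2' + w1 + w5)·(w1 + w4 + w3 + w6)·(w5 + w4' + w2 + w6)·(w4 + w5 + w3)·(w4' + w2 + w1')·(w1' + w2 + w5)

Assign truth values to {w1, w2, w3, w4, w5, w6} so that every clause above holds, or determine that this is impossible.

Case w2 = 1:
From the singleton clause (w5'), w5 = 0.
From the singleton clause (w1), w1 = 1.
Case w3 = 0:
From the singleton clause (w4), w4 = 1.
From the singleton clause (w6'), w6 = 0.
This assignment satisfies each clause.

w1=1, w2=1, w3=0, w4=1, w5=0, w6=0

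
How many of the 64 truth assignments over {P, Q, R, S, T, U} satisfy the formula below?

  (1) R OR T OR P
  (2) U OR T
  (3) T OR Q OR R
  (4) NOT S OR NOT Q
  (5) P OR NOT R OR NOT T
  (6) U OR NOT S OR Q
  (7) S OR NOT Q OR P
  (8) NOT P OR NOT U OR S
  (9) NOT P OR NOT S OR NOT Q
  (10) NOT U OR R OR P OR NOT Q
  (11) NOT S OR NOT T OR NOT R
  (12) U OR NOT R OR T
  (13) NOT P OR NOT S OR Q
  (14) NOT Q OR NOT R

There are 2^6 = 64 truth assignments over (P, Q, R, S, T, U).
Split on Q. With Q = true, the clauses containing Q are satisfied and NOT Q drops from the rest; 1 of the 2^5 = 32 assignments to the other variables satisfy what remains.
With Q = false, by the same count on the reduced clause set, 7 assignments work.
Total: 1 + 7 = 8.

8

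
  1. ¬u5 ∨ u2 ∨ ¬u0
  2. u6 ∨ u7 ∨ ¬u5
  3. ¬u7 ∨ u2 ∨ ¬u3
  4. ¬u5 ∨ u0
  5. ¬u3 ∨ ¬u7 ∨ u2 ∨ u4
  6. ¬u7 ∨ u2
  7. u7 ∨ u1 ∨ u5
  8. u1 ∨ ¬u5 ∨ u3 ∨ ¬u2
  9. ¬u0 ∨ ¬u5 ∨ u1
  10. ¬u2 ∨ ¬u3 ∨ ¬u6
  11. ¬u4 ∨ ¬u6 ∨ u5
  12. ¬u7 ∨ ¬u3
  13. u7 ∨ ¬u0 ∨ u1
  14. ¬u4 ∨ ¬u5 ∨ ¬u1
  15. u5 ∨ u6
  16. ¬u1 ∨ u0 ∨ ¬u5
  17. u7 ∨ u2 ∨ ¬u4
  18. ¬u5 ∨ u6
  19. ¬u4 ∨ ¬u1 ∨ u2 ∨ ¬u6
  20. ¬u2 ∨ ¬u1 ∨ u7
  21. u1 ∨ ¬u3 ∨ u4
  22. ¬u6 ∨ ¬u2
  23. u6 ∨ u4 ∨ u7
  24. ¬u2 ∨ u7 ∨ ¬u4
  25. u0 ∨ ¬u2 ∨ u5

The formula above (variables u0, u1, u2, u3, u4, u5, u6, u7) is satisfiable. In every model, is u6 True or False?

True

Suppose u6 = False.
Unit clause (u5) forces u5 = True.
That conflicts with the unit clause (¬u5).
So every satisfying assignment has u6 = True.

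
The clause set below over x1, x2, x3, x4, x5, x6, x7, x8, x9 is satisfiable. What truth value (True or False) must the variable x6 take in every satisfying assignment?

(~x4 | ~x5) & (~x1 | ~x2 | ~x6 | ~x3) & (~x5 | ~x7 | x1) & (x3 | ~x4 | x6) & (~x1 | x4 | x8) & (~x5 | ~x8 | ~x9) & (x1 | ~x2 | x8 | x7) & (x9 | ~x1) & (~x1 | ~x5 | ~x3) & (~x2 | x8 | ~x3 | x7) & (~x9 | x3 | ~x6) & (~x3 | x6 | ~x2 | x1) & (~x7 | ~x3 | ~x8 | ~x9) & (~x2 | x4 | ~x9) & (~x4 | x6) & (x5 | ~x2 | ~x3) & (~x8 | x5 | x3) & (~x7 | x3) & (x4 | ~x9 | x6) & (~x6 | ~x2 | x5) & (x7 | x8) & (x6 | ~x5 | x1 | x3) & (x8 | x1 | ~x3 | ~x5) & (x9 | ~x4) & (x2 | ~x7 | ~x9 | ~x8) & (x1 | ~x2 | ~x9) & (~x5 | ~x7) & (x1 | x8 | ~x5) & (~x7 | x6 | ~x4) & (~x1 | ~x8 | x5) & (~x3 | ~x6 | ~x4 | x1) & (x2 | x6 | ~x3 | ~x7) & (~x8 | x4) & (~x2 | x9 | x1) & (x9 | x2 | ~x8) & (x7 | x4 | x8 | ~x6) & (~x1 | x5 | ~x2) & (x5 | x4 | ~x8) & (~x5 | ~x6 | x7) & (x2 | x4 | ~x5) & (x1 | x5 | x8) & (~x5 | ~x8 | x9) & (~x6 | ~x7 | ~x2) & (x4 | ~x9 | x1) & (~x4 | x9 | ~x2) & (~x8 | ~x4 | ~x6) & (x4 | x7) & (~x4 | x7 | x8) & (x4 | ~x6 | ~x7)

True

Suppose x6 = 0.
From the singleton clause (~x4), x4 = 0.
From the singleton clause (~x9), x9 = 0.
From the singleton clause (~x1), x1 = 0.
From the singleton clause (~x8), x8 = 0.
From the singleton clause (x7), x7 = 1.
From the singleton clause (~x5), x5 = 0.
Now (x5) is unsatisfied and unit — conflict.
So every satisfying assignment has x6 = True.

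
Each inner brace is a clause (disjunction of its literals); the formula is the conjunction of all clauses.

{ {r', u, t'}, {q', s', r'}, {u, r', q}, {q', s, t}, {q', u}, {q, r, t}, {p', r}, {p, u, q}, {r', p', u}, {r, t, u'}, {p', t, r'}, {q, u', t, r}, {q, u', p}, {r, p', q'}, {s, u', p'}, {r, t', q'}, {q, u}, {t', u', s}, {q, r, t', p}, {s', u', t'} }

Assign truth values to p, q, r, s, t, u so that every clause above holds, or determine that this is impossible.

Try q = 0.
The clause (u) is unit, so u = 1.
The clause (p) is unit, so p = 1.
The clause (r) is unit, so r = 1.
The clause (t) is unit, so t = 1.
The clause (s) is unit, so s = 1.
Now (s') is unsatisfied and unit — conflict.
Backtrack on q: now try q = 1.
The clause (u) is unit, so u = 1.
Try s = 0.
The clause (t) is unit, so t = 1.
Now (t') is unsatisfied and unit — conflict.
Backtrack on s: now try s = 1.
The clause (r') is unit, so r = 0.
The clause (p') is unit, so p = 0.
The clause (t) is unit, so t = 1.
Now (t') is unsatisfied and unit — conflict.
Either choice for s ends in contradiction.
Either choice for q ends in contradiction.

UNSATISFIABLE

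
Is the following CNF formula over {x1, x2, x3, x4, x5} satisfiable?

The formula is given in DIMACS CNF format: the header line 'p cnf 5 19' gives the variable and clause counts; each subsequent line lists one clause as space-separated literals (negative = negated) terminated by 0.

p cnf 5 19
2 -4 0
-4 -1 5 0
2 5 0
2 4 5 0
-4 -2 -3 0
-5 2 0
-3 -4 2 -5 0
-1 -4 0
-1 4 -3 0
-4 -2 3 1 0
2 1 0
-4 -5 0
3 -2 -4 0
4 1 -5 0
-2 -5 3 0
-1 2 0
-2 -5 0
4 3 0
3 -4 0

Satisfiable

Case x2 = True:
From the singleton clause (¬x5), x5 = False.
Case x4 = False:
From the singleton clause (x3), x3 = True.
From the singleton clause (¬x1), x1 = False.
Every clause now holds.
A satisfying assignment: x1: False; x2: True; x3: True; x4: False; x5: False.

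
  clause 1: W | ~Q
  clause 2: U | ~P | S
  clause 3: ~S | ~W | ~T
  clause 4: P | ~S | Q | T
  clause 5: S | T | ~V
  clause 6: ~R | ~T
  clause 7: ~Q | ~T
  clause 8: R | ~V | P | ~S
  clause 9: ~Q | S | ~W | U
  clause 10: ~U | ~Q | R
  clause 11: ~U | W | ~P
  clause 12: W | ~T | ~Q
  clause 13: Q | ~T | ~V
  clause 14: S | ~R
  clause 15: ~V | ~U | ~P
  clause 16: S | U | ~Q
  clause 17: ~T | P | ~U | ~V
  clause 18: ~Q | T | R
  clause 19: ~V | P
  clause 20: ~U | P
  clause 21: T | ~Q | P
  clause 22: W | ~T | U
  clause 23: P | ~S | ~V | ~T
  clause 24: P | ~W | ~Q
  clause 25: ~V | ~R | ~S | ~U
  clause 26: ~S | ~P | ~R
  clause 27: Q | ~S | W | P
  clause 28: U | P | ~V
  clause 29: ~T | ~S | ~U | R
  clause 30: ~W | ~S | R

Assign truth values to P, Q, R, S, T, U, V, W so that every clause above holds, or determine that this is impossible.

Case W = 0:
From the singleton clause (~Q), Q = 0.
Case R = 0:
Case U = 0:
From the singleton clause (~T), T = 0.
Case P = 1:
From the singleton clause (S), S = 1.
No clause remains; V is free.

P: 1; Q: 0; R: 0; S: 1; T: 0; U: 0; V: 1; W: 0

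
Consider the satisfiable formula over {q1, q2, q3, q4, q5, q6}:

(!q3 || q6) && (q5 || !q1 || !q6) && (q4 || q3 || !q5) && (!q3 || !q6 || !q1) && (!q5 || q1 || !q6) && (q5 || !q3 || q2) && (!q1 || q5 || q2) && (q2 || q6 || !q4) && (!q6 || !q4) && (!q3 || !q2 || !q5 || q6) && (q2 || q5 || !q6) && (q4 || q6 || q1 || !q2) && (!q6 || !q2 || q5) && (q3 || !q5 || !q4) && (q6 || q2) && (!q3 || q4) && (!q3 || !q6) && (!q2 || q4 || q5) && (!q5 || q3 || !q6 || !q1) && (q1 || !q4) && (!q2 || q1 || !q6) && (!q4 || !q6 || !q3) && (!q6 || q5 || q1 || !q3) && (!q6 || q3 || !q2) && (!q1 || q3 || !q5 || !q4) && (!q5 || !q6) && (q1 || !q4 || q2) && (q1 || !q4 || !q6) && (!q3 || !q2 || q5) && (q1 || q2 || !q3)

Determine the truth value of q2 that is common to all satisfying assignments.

True

Suppose q2 = false.
Unit clause (q6) forces q6 = true.
Unit clause (!q4) forces q4 = false.
Unit clause (q5) forces q5 = true.
That conflicts with the unit clause (!q5).
So every satisfying assignment has q2 = True.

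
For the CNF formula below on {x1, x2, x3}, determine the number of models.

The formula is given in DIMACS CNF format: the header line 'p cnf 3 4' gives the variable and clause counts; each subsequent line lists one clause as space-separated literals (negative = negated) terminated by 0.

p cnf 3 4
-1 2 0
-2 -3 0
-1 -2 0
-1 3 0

There are 2^3 = 8 truth assignments over (x1, x2, x3).
Check each against the 4 clauses (columns in the order x1, x2, x3):
  F F F  ✓ satisfies all
  F F T  ✓ satisfies all
  F T F  ✓ satisfies all
  F T T  ✗ fails (¬x2 ∨ ¬x3)
  T F F  ✗ fails (¬x1 ∨ x2)
  T F T  ✗ fails (¬x1 ∨ x2)
  T T F  ✗ fails (¬x1 ∨ ¬x2)
  T T T  ✗ fails (¬x2 ∨ ¬x3)
3 of the 8 rows are models.

3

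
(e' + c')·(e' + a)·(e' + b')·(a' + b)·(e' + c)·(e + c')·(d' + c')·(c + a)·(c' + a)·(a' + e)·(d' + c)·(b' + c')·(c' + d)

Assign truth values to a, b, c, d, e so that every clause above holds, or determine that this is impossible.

UNSATISFIABLE

Try e = 0.
Unit clause (c') forces c = 0.
Unit clause (a) forces a = 1.
Now (a') is unsatisfied and unit — conflict.
That branch fails; take e = 1 instead.
Unit clause (c') forces c = 0.
Now (c) is unsatisfied and unit — conflict.
Either choice for e ends in contradiction.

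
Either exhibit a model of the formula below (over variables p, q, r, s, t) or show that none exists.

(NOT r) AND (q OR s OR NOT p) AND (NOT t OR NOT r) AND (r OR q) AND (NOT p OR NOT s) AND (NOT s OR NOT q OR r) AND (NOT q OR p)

Unit clause (NOT r) forces r = false.
Unit clause (q) forces q = true.
Unit clause (NOT s) forces s = false.
Unit clause (p) forces p = true.
No clause remains; t is free.

p: true,  q: true,  r: false,  s: false,  t: true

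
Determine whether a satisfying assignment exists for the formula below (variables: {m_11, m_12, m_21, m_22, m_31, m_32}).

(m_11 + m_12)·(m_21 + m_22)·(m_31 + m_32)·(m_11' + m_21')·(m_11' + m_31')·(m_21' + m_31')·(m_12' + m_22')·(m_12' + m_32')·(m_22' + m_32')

Case m_11 = 1:
(m_21') alone gives m_21 = 0.
(m_22) alone gives m_22 = 1.
(m_31') alone gives m_31 = 0.
(m_32) alone gives m_32 = 1.
But (m_32') is also a unit clause — contradiction.
Undo m_11 and try m_11 = 0.
(m_12) alone gives m_12 = 1.
(m_22') alone gives m_22 = 0.
(m_21) alone gives m_21 = 1.
(m_31') alone gives m_31 = 0.
(m_32) alone gives m_32 = 1.
But (m_32') is also a unit clause — contradiction.
Either choice for m_11 ends in contradiction.
No assignment satisfies every clause.

No, unsatisfiable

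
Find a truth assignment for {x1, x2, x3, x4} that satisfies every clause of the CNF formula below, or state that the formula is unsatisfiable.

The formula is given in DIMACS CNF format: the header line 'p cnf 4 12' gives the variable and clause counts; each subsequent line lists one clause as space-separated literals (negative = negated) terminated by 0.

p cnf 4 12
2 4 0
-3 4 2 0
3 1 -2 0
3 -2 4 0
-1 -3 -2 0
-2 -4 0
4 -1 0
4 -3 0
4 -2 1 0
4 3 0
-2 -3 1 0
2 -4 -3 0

x1: False, x2: False, x3: False, x4: True

Suppose x2 = False.
(x4) alone gives x4 = True.
(¬x3) alone gives x3 = False.
All clauses hold; x1 can take either value.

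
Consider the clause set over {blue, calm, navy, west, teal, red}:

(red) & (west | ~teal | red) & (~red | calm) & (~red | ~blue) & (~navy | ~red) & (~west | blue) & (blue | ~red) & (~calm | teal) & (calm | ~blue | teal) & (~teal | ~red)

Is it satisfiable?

Unsatisfiable

The clause (red) is unit, so red = 1.
The clause (calm) is unit, so calm = 1.
The clause (~blue) is unit, so blue = 0.
But (blue) is also a unit clause — contradiction.
No assignment satisfies every clause.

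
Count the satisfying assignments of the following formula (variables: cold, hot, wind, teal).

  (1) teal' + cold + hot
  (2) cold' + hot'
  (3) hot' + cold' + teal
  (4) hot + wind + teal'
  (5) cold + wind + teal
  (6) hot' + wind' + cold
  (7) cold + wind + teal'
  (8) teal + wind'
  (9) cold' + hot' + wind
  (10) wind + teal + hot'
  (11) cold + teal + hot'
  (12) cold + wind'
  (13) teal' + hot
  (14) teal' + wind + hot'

1

There are 2^4 = 16 truth assignments over (cold, hot, wind, teal).
Check each against the 14 clauses (columns in the order cold, hot, wind, teal):
  F F F F  ✗ fails (cold + wind + teal)
  F F F T  ✗ fails (teal' + cold + hot)
  F F T F  ✗ fails (teal + wind')
  F F T T  ✗ fails (teal' + cold + hot)
  F T F F  ✗ fails (cold + wind + teal)
  F T F T  ✗ fails (cold + wind + teal')
  F T T F  ✗ fails (hot' + wind' + cold)
  F T T T  ✗ fails (hot' + wind' + cold)
  T F F F  ✓ satisfies all
  T F F T  ✗ fails (hot + wind + teal')
  T F T F  ✗ fails (teal + wind')
  T F T T  ✗ fails (teal' + hot)
  T T F F  ✗ fails (cold' + hot')
  T T F T  ✗ fails (cold' + hot')
  T T T F  ✗ fails (cold' + hot')
  T T T T  ✗ fails (cold' + hot')
1 of the 16 rows is a model.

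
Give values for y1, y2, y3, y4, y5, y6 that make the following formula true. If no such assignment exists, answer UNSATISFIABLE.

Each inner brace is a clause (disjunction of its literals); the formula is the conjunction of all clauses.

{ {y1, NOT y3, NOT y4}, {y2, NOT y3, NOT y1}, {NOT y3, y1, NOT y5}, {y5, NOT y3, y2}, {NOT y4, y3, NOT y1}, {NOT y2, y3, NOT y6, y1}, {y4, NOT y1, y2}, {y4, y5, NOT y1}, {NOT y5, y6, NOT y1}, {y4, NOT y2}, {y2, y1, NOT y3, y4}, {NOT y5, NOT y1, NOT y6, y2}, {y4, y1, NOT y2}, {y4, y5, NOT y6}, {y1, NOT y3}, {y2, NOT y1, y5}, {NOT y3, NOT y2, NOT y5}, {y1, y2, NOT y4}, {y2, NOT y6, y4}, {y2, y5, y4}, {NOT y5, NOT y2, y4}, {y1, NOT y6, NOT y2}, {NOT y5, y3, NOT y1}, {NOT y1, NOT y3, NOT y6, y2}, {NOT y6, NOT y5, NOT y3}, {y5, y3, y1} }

y1=false, y2=false, y3=false, y4=false, y5=true, y6=false

Suppose y4 = false.
From the singleton clause (NOT y2), y2 = false.
From the singleton clause (NOT y1), y1 = false.
From the singleton clause (NOT y3), y3 = false.
From the singleton clause (NOT y6), y6 = false.
From the singleton clause (y5), y5 = true.
Every clause now holds.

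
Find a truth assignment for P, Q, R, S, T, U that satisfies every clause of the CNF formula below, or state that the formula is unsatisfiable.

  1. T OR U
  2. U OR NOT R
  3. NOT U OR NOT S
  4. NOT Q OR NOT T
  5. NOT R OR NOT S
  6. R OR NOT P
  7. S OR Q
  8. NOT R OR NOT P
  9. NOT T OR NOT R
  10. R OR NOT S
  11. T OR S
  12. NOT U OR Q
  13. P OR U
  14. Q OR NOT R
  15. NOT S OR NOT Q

UNSATISFIABLE

Branch on T: set T = true.
Unit clause (NOT Q) forces Q = false.
Unit clause (S) forces S = true.
Unit clause (NOT U) forces U = false.
Unit clause (NOT R) forces R = false.
That conflicts with the unit clause (R).
That branch fails; take T = false instead.
Unit clause (U) forces U = true.
Unit clause (NOT S) forces S = false.
That conflicts with the unit clause (S).
Both values of T lead to a conflict.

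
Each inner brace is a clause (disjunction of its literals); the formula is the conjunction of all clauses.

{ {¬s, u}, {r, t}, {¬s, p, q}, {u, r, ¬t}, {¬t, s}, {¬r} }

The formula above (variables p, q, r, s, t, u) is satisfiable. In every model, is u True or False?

True

Suppose u = False.
From the singleton clause (¬s), s = False.
From the singleton clause (¬t), t = False.
From the singleton clause (r), r = True.
That conflicts with the unit clause (¬r).
So every satisfying assignment has u = True.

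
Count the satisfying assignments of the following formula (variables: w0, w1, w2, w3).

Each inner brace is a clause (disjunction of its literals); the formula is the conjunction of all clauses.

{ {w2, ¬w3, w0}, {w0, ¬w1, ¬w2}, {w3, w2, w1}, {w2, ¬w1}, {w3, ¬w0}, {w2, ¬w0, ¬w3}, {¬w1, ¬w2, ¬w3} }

There are 2^4 = 16 truth assignments over (w0, w1, w2, w3).
Check each against the 7 clauses (columns in the order w0, w1, w2, w3):
  F F F F  ✗ fails (w3 ∨ w2 ∨ w1)
  F F F T  ✗ fails (w2 ∨ ¬w3 ∨ w0)
  F F T F  ✓ satisfies all
  F F T T  ✓ satisfies all
  F T F F  ✗ fails (w2 ∨ ¬w1)
  F T F T  ✗ fails (w2 ∨ ¬w3 ∨ w0)
  F T T F  ✗ fails (w0 ∨ ¬w1 ∨ ¬w2)
  F T T T  ✗ fails (w0 ∨ ¬w1 ∨ ¬w2)
  T F F F  ✗ fails (w3 ∨ w2 ∨ w1)
  T F F T  ✗ fails (w2 ∨ ¬w0 ∨ ¬w3)
  T F T F  ✗ fails (w3 ∨ ¬w0)
  T F T T  ✓ satisfies all
  T T F F  ✗ fails (w2 ∨ ¬w1)
  T T F T  ✗ fails (w2 ∨ ¬w1)
  T T T F  ✗ fails (w3 ∨ ¬w0)
  T T T T  ✗ fails (¬w1 ∨ ¬w2 ∨ ¬w3)
3 of the 16 rows are models.

3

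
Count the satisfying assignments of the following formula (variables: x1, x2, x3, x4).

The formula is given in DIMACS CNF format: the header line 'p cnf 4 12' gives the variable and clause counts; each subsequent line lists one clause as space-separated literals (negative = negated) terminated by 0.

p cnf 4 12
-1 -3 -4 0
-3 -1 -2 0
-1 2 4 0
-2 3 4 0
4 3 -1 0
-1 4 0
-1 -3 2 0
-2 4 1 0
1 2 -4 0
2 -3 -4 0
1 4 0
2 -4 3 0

There are 2^4 = 16 truth assignments over (x1, x2, x3, x4).
Check each against the 12 clauses (columns in the order x1, x2, x3, x4):
  F F F F  ✗ fails (x1 ∨ x4)
  F F F T  ✗ fails (x1 ∨ x2 ∨ ¬x4)
  F F T F  ✗ fails (x1 ∨ x4)
  F F T T  ✗ fails (x1 ∨ x2 ∨ ¬x4)
  F T F F  ✗ fails (¬x2 ∨ x3 ∨ x4)
  F T F T  ✓ satisfies all
  F T T F  ✗ fails (¬x2 ∨ x4 ∨ x1)
  F T T T  ✓ satisfies all
  T F F F  ✗ fails (¬x1 ∨ x2 ∨ x4)
  T F F T  ✗ fails (x2 ∨ ¬x4 ∨ x3)
  T F T F  ✗ fails (¬x1 ∨ x2 ∨ x4)
  T F T T  ✗ fails (¬x1 ∨ ¬x3 ∨ ¬x4)
  T T F F  ✗ fails (¬x2 ∨ x3 ∨ x4)
  T T F T  ✓ satisfies all
  T T T F  ✗ fails (¬x3 ∨ ¬x1 ∨ ¬x2)
  T T T T  ✗ fails (¬x1 ∨ ¬x3 ∨ ¬x4)
3 of the 16 rows are models.

3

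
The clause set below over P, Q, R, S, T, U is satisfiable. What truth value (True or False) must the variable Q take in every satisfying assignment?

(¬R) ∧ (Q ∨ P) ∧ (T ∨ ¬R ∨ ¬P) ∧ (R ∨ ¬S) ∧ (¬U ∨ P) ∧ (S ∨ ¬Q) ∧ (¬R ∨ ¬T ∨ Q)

False

Suppose Q = True.
Unit clause (¬R) forces R = False.
Unit clause (¬S) forces S = False.
But (S) is also a unit clause — contradiction.
So every satisfying assignment has Q = False.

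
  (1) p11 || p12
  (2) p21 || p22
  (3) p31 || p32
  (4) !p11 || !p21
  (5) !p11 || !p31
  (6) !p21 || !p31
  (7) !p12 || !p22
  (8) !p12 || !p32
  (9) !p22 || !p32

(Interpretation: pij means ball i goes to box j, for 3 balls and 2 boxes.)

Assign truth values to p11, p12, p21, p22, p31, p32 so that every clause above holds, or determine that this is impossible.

Case p11 = true:
Unit clause (!p21) forces p21 = false.
Unit clause (p22) forces p22 = true.
Unit clause (!p31) forces p31 = false.
Unit clause (p32) forces p32 = true.
Now (!p32) is unsatisfied and unit — conflict.
Undo p11 and try p11 = false.
Unit clause (p12) forces p12 = true.
Unit clause (!p22) forces p22 = false.
Unit clause (p21) forces p21 = true.
Unit clause (!p31) forces p31 = false.
Unit clause (p32) forces p32 = true.
Now (!p32) is unsatisfied and unit — conflict.
Neither p11 = true nor p11 = false works.

UNSATISFIABLE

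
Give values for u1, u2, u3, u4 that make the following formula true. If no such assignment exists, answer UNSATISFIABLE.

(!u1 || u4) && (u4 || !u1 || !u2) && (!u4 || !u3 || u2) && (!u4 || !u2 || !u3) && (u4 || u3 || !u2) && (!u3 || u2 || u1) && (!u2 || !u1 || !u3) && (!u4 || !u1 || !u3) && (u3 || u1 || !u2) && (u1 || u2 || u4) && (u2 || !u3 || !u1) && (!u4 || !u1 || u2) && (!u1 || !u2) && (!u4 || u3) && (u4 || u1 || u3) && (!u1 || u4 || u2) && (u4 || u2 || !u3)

u1: false; u2: true; u3: true; u4: false

Branch on u1: set u1 = false.
Branch on u3: set u3 = true.
The clause (u2) is unit, so u2 = true.
The clause (!u4) is unit, so u4 = false.
Every clause now holds.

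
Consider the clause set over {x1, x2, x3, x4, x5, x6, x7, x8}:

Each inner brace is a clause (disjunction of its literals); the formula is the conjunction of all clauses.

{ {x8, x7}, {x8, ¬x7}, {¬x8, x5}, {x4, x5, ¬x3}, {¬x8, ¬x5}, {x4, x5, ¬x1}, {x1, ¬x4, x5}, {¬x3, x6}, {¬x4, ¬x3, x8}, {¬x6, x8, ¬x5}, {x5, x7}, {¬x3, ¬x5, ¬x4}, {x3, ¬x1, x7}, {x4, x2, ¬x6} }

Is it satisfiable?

Suppose x8 = True.
The clause (x5) is unit, so x5 = True.
But (¬x5) is also a unit clause — contradiction.
That branch fails; take x8 = False instead.
The clause (x7) is unit, so x7 = True.
But (¬x7) is also a unit clause — contradiction.
Neither x8 = True nor x8 = False works.
No assignment satisfies every clause.

Unsatisfiable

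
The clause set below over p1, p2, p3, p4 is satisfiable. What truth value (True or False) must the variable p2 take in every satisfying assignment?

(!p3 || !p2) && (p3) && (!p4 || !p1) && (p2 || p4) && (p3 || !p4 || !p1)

False

Suppose p2 = true.
The clause (!p3) is unit, so p3 = false.
Now (p3) is unsatisfied and unit — conflict.
So every satisfying assignment has p2 = False.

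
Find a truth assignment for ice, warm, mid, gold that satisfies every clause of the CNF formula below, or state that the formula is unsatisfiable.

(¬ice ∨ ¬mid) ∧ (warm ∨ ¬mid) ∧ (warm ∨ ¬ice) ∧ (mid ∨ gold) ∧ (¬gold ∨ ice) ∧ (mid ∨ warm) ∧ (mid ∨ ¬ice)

Branch on ice: set ice = False.
Unit clause (¬gold) forces gold = False.
Unit clause (mid) forces mid = True.
Unit clause (warm) forces warm = True.
Every clause now holds.

ice=False; warm=True; mid=True; gold=False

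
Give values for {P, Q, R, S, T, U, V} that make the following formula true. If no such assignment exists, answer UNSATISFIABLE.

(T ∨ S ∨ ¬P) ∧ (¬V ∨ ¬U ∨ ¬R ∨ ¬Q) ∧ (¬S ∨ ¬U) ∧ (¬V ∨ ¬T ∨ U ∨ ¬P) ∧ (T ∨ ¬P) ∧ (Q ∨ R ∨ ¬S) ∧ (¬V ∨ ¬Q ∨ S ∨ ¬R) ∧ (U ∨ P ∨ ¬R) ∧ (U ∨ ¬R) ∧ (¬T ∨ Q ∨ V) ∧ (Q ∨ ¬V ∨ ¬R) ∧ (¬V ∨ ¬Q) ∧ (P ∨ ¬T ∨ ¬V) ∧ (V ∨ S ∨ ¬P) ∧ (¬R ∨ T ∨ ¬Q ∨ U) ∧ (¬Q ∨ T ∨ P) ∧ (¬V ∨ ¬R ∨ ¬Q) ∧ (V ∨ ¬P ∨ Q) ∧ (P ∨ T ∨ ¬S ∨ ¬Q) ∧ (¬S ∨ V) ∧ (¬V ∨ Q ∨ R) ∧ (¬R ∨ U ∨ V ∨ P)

P: False,  Q: True,  R: False,  S: False,  T: True,  U: False,  V: False

Case S = False:
Case T = True:
Case U = False:
From the singleton clause (¬R), R = False.
Case V = False:
From the singleton clause (Q), Q = True.
From the singleton clause (¬P), P = False.
This assignment satisfies each clause.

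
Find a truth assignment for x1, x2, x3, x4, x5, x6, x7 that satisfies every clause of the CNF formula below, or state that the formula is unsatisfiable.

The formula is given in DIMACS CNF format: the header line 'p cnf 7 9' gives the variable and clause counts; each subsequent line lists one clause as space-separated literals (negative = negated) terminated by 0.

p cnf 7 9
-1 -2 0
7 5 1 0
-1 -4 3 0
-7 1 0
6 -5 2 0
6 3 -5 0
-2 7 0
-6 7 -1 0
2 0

From the singleton clause (x2), x2 = True.
From the singleton clause (¬x1), x1 = False.
From the singleton clause (¬x7), x7 = False.
But (x7) is also a unit clause — contradiction.

UNSATISFIABLE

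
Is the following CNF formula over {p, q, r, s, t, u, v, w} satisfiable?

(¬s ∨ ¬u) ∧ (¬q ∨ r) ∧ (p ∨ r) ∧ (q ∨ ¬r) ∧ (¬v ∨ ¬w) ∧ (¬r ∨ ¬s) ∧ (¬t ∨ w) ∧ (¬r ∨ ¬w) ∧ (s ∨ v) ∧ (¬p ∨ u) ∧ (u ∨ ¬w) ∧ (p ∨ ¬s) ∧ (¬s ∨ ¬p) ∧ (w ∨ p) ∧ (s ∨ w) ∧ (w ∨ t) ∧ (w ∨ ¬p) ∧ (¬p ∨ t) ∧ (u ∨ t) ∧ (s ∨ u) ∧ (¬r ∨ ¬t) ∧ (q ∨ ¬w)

Suppose s = False.
(v) alone gives v = True.
(¬w) alone gives w = False.
But (w) is also a unit clause — contradiction.
Undo s and try s = True.
(¬u) alone gives u = False.
(¬r) alone gives r = False.
(¬q) alone gives q = False.
(p) alone gives p = True.
But (¬p) is also a unit clause — contradiction.
Neither s = True nor s = False works.
No assignment satisfies every clause.

No, unsatisfiable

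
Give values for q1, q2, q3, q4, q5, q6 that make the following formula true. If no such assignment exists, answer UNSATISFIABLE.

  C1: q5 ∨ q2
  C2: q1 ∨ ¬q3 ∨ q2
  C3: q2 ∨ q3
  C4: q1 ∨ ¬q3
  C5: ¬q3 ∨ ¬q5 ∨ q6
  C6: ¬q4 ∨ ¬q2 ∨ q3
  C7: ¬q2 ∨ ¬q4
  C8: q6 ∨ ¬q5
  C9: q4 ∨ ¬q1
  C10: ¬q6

Unit clause (¬q6) forces q6 = False.
Unit clause (¬q5) forces q5 = False.
Unit clause (q2) forces q2 = True.
Unit clause (¬q4) forces q4 = False.
Unit clause (¬q1) forces q1 = False.
Unit clause (¬q3) forces q3 = False.
This assignment satisfies each clause.

q1=False, q2=True, q3=False, q4=False, q5=False, q6=False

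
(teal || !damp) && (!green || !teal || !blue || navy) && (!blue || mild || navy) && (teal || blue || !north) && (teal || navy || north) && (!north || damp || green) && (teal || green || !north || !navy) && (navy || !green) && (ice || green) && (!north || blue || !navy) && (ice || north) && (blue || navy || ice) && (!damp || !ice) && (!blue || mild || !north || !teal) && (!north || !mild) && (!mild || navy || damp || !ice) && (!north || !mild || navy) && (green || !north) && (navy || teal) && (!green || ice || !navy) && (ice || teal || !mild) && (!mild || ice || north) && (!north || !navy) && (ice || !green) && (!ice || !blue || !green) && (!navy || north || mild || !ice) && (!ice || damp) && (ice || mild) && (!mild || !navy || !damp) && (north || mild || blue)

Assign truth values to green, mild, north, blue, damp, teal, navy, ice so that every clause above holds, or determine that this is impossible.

Suppose teal = true.
Suppose navy = true.
(!north) alone gives north = false.
(ice) alone gives ice = true.
(!damp) alone gives damp = false.
That conflicts with the unit clause (damp).
That branch fails; take navy = false instead.
(!green) alone gives green = false.
(ice) alone gives ice = true.
(!damp) alone gives damp = false.
That conflicts with the unit clause (damp).
Both values of navy lead to a conflict.
That branch fails; take teal = false instead.
(!damp) alone gives damp = false.
(navy) alone gives navy = true.
(!north) alone gives north = false.
(ice) alone gives ice = true.
That conflicts with the unit clause (!ice).
Both values of teal lead to a conflict.

UNSATISFIABLE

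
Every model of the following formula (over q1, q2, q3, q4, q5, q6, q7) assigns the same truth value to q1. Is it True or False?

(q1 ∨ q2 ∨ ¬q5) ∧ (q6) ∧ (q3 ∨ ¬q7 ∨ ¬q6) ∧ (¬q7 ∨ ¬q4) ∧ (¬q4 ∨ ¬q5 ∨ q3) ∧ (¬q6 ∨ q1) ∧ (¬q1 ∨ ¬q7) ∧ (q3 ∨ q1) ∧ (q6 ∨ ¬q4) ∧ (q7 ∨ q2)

Suppose q1 = False.
The clause (q6) is unit, so q6 = True.
But (¬q6) is also a unit clause — contradiction.
So every satisfying assignment has q1 = True.

True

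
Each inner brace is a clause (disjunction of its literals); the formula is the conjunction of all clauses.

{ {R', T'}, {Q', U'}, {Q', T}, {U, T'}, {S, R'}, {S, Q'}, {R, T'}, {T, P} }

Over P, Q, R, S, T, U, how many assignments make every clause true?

There are 2^6 = 64 truth assignments over (P, Q, R, S, T, U).
Split on S. With S = 1, the clauses containing S are satisfied and S' drops from the rest; 4 of the 2^5 = 32 assignments to the other variables satisfy what remains.
With S = 0, by the same count on the reduced clause set, 2 assignments work.
Total: 4 + 2 = 6.

6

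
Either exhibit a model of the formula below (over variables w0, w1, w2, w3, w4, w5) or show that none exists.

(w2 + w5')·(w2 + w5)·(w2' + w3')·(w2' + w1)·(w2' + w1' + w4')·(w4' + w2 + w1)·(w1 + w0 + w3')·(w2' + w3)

UNSATISFIABLE

Suppose w2 = 1.
(w3') alone gives w3 = 0.
Now (w3) is unsatisfied and unit — conflict.
So w2 must be the other value — set w2 = 0.
(w5') alone gives w5 = 0.
Now (w5) is unsatisfied and unit — conflict.
Both values of w2 lead to a conflict.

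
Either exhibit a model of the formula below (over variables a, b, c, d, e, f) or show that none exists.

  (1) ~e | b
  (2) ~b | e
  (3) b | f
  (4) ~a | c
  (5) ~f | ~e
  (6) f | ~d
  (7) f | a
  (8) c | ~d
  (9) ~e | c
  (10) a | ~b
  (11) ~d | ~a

a: 0; b: 0; c: 1; d: 1; e: 0; f: 1

Branch on e: set e = 0.
(~b) alone gives b = 0.
(f) alone gives f = 1.
Branch on a: set a = 0.
Branch on c: set c = 1.
All clauses hold; d can take either value.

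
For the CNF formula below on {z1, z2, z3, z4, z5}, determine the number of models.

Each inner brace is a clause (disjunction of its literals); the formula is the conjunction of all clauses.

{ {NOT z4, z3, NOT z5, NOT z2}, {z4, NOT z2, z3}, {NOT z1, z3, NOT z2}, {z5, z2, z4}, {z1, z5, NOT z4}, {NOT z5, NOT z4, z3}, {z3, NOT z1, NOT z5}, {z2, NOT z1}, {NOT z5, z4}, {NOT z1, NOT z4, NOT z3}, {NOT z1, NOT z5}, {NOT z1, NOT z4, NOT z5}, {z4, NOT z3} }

2

There are 2^5 = 32 truth assignments over (z1, z2, z3, z4, z5).
Split on z5. With z5 = true, the clauses containing z5 are satisfied and NOT z5 drops from the rest; 2 of the 2^4 = 16 assignments to the other variables satisfy what remains.
With z5 = false, by the same count on the reduced clause set, 0 assignments work.
(One model: z1=F, z2=F, z3=T, z4=T, z5=T.)
Total: 2 + 0 = 2.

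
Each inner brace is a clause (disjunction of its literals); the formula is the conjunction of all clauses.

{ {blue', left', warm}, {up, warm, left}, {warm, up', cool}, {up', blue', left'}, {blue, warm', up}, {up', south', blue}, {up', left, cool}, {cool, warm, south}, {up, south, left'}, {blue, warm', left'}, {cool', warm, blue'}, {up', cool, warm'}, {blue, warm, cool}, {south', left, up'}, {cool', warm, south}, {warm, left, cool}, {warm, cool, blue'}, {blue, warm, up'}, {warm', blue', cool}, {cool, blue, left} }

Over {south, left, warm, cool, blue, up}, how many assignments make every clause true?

There are 2^6 = 64 truth assignments over (south, left, warm, cool, blue, up).
Split on left. With left = 1, the clauses containing left are satisfied and left' drops from the rest; 2 of the 2^5 = 32 assignments to the other variables satisfy what remains.
With left = 0, by the same count on the reduced clause set, 4 assignments work.
Total: 2 + 4 = 6.

6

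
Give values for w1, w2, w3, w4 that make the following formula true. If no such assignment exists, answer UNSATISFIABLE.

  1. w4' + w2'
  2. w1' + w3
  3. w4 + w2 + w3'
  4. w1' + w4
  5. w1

w1: 1; w2: 0; w3: 1; w4: 1

(w1) alone gives w1 = 1.
(w3) alone gives w3 = 1.
(w4) alone gives w4 = 1.
(w2') alone gives w2 = 0.
This assignment satisfies each clause.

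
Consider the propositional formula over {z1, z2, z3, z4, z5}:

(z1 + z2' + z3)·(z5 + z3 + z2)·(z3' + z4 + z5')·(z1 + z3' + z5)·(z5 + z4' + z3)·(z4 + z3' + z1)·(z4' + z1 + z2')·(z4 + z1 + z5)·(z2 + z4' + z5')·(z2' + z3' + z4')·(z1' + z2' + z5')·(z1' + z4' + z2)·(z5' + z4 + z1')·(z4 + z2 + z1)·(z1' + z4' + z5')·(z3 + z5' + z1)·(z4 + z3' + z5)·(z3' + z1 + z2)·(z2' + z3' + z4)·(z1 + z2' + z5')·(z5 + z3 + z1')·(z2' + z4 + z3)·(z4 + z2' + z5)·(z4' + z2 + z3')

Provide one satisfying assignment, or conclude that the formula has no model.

Suppose z1 = 1.
Suppose z2 = 0.
Unit clause (z4') forces z4 = 0.
Unit clause (z5') forces z5 = 0.
Unit clause (z3) forces z3 = 1.
Now (z3') is unsatisfied and unit — conflict.
Undo z2 and try z2 = 1.
Unit clause (z5') forces z5 = 0.
Unit clause (z3) forces z3 = 1.
Unit clause (z4') forces z4 = 0.
Now (z4) is unsatisfied and unit — conflict.
Neither z2 = 1 nor z2 = 0 works.
Undo z1 and try z1 = 0.
Suppose z2 = 0.
Unit clause (z4) forces z4 = 1.
Unit clause (z5') forces z5 = 0.
Unit clause (z3) forces z3 = 1.
Now (z3') is unsatisfied and unit — conflict.
Undo z2 and try z2 = 1.
Unit clause (z3) forces z3 = 1.
Unit clause (z5) forces z5 = 1.
Now (z5') is unsatisfied and unit — conflict.
Neither z2 = 1 nor z2 = 0 works.
Neither z1 = 1 nor z1 = 0 works.

UNSATISFIABLE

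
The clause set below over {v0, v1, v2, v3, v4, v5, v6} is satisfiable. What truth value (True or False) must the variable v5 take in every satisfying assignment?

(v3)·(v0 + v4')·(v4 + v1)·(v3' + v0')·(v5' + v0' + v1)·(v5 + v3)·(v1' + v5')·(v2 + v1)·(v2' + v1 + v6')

False

Suppose v5 = 1.
Unit clause (v3) forces v3 = 1.
Unit clause (v0') forces v0 = 0.
Unit clause (v4') forces v4 = 0.
Unit clause (v1) forces v1 = 1.
But (v1') is also a unit clause — contradiction.
So every satisfying assignment has v5 = False.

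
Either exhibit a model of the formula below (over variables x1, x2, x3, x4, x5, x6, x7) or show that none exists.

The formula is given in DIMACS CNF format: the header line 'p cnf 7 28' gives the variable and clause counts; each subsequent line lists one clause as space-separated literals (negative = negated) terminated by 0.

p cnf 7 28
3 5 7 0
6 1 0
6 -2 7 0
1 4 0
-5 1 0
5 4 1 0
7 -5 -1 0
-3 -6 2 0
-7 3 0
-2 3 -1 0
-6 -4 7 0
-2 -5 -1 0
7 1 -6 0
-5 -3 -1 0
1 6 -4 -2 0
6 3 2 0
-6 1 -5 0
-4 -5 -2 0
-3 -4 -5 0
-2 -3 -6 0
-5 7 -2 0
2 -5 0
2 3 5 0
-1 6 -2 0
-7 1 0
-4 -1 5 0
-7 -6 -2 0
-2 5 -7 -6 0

x1: True, x2: False, x3: True, x4: False, x5: False, x6: False, x7: False

Case x6 = False:
From the singleton clause (x1), x1 = True.
From the singleton clause (¬x2), x2 = False.
From the singleton clause (x3), x3 = True.
From the singleton clause (¬x5), x5 = False.
From the singleton clause (¬x4), x4 = False.
No clause remains; x7 is free.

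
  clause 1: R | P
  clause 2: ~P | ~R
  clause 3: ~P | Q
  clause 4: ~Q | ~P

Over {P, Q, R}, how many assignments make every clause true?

There are 2^3 = 8 truth assignments over (P, Q, R).
Split on R. With R = 1, the clauses containing R are satisfied and ~R drops from the rest; 2 of the 2^2 = 4 assignments to the other variables satisfy what remains.
With R = 0, by the same count on the reduced clause set, 0 assignments work.
Total: 2 + 0 = 2.

2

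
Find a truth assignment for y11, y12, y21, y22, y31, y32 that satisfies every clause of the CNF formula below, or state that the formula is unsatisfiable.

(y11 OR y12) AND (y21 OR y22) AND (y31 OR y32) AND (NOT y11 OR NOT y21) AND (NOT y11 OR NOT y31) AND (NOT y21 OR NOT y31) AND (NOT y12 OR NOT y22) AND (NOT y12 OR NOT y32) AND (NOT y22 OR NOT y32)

Case y11 = true:
Unit clause (NOT y21) forces y21 = false.
Unit clause (y22) forces y22 = true.
Unit clause (NOT y31) forces y31 = false.
Unit clause (y32) forces y32 = true.
Now (NOT y32) is unsatisfied and unit — conflict.
Backtrack on y11: now try y11 = false.
Unit clause (y12) forces y12 = true.
Unit clause (NOT y22) forces y22 = false.
Unit clause (y21) forces y21 = true.
Unit clause (NOT y31) forces y31 = false.
Unit clause (y32) forces y32 = true.
Now (NOT y32) is unsatisfied and unit — conflict.
Neither y11 = true nor y11 = false works.

UNSATISFIABLE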